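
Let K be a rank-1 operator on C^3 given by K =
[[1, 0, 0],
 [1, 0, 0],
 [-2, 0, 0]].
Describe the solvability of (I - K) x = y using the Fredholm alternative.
(I - K) is singular (det(I - K) = 0, i.e. 1 ∈ sigma(K)). (I - K) x = y is solvable iff y ⊥ ker((I - K)^*) = span{(1, 0, 0)}, i.e. iff y_1 = 0. When solvable, the solutions are x = y + c·(1, 1, -2), c arbitrary (ker(I - K) = span{(1, 1, -2)}, dimension 1).

K has rank 1, so it is an outer product K = u v^T: every row of K is a multiple of one row vector. Reading off the entries, u = (1, 1, -2) and v = (1, 0, 0) (row i of K equals u_i·v^T). A rank-one matrix u v^T satisfies K u = u (v·u) and kills the (2)-dimensional subspace v^⊥, so its characteristic polynomial is lambda^2 (lambda - v·u) with v·u = tr K = 1. Hence the eigenvalues of I - K are 1 (multiplicity 2) and 1 - (1) = 0, so det(I - K) = 0. (Direct check: I - K =
[[0, 0, 0],
 [-1, 1, 0],
 [2, 0, 1]]
has determinant 0.) So 1 is an eigenvalue of K and (I - K) is not invertible. The finite-dimensional Fredholm alternative says: either (I - K) is invertible, or ker(I - K) ≠ {0} and then range(I - K) = ker((I - K)^*)^⊥, with dim ker(I - K) = dim ker((I - K)^*). We are in the second case, so we need both kernels. Kernel of I - K: (I - K) u = u - u (v·u) = u - u = 0, so ker(I - K) = span{u} = span{(1, 1, -2)} (it is exactly 1-dimensional because rank(I - K) = 2). Kernel of the adjoint: K is real, so (I - K)^* = I - K^T = I - v u^T, and (I - v u^T) v = v - v (u·v) = 0; hence ker((I - K)^*) = span{v} = span{(1, 0, 0)}. Therefore (I - K) x = y is solvable iff <y, v> = 0, i.e. iff y_1 = 0. When this holds, K y = u (v·y) = 0, so (I - K) y = y and x = y is a particular solution; the full solution set is the line x = y + c·u = y + c·(1, 1, -2), c ∈ C.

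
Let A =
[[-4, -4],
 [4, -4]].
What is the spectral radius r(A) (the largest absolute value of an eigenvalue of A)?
r(A) = sqrt(32) ≈ 5.6569

The eigenvalues of A are the roots of its characteristic polynomial. With M = A (coefficients from the trace and determinant):
  p(λ) = det(λ I - M) = λ^2 + 8λ + 32.
For λ^2 + 8λ + 32 the discriminant is -64. It is negative, so the roots are the complex-conjugate pair λ = -4 ± (sqrt(64)/2) i ≈ -4 ± 4i. For a conjugate pair the product of the roots equals the constant term, so |λ|^2 = 32 and |λ| = sqrt(32) ≈ 5.6569.
Thus the eigenvalues (to 4 decimals) are -4 ± 4i (modulus 5.6569). The spectral radius is the largest modulus: r(A) = sqrt(32) ≈ 5.6569. (Cross-check: r(A) ≤ ||A||_2 ≈ 5.6569; equality holds whenever A is normal, though it can also hold for some non-normal A.)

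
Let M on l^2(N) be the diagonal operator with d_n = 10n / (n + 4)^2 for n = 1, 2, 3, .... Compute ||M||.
||M|| = 5/8 (attained at n = 4)

For M diagonal, ||M|| = sup_n |d_n|. Treat f(x) = 10x / (x + 4)^2 for real x > 0. By the quotient rule, f'(x) = 10(4 - x)/(x + 4)^3, which is positive for x < 4 and negative for x > 4. So f has a unique maximum at x = 4, and since 4 is a positive integer, the supremum over n ≥ 1 is attained at n = 4: d_4 = 10·4/(4 + 4)^2 = 10·4/64 = 5/8. Hence ||M|| = 5/8.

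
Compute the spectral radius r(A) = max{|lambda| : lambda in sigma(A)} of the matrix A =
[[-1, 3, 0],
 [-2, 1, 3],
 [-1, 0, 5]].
r(A) ≈ 4.6635

The eigenvalues of A are the roots of its characteristic polynomial. With M = A (coefficients from the trace, the sum of principal 2x2 minors, and det A):
  p(λ) = det(λ I - M) = λ^3 - 5λ^2 + 5λ - 16.
No integer candidate from the rational root theorem (±divisors of 16) is a root, so the roots are irrational. The cubic discriminant is Δ = -7587 < 0, so there is one real root and a complex-conjugate pair. p(4) = -12 and p(5) = 9 have opposite signs, so a root lies in (4, 5); Newton's method refines it to λ ≈ 4.6635. Dividing out (λ - (4.6635)) leaves approximately λ^2 - 0.3365λ + 3.4309. For λ^2 - 0.3365λ + 3.4309 the discriminant is -13.6103. It is negative, so the remaining roots are the complex-conjugate pair λ ≈ 0.1682 ± 1.8446i. Their product equals the constant term, so |λ|^2 ≈ 3.4309 and |λ| ≈ 1.8523.
Thus the eigenvalues (to 4 decimals) are 4.6635 (modulus 4.6635); 0.1682 ± 1.8446i (modulus 1.8523). The spectral radius is the largest modulus: r(A) ≈ 4.6635. (Cross-check: r(A) ≤ ||A||_2 ≈ 6.206; equality holds whenever A is normal, though it can also hold for some non-normal A.)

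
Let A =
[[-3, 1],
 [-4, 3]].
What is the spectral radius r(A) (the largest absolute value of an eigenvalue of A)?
r(A) = sqrt(20)/2 ≈ 2.2361

The eigenvalues of A are the roots of its characteristic polynomial. With M = A (coefficients from the trace and determinant):
  p(λ) = det(λ I - M) = λ^2 - 5.
For λ^2 - 5 the discriminant is 20. It is nonnegative but not a perfect square, so the roots are real and irrational: λ = ± sqrt(20)/2 ≈ 2.2361, -2.2361.
Thus the eigenvalues (to 4 decimals) are 2.2361 (modulus 2.2361); -2.2361 (modulus 2.2361). The spectral radius is the largest modulus: r(A) = sqrt(20)/2 ≈ 2.2361. (Cross-check: r(A) ≤ ||A||_2 ≈ 5.8541; equality holds whenever A is normal, though it can also hold for some non-normal A.)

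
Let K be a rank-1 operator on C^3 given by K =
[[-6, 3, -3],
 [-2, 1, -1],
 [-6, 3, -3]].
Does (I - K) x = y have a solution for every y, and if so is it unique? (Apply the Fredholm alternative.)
(I - K) is invertible (det(I - K) = 9 ≠ 0), so for every y in C^3 the equation (I - K) x = y has a unique solution.

K has rank 1, so it is an outer product K = u v^T: every row of K is a multiple of one row vector. Reading off the entries, u = (-3, -1, -3) and v = (2, -1, 1) (row i of K equals u_i·v^T). A rank-one matrix u v^T satisfies K u = u (v·u) and kills the (2)-dimensional subspace v^⊥, so its characteristic polynomial is lambda^2 (lambda - v·u) with v·u = tr K = -8. Hence the eigenvalues of I - K are 1 (multiplicity 2) and 1 - (-8) = 9, so det(I - K) = 9. (Direct check: I - K =
[[7, -3, 3],
 [2, 0, 1],
 [6, -3, 4]]
has determinant 9.) The finite-dimensional Fredholm alternative says: either (I - K) is invertible, or ker(I - K) ≠ {0} and then range(I - K) = ker((I - K)^*)^⊥, with dim ker(I - K) = dim ker((I - K)^*). Since det(I - K) ≠ 0, 1 is not an eigenvalue of K and ker(I - K) = {0}, so we are in the first case: for every y there is a unique x = (I - K)^(-1) y. Explicitly, by the Sherman–Morrison formula, (I - u v^T)^(-1) = I + u v^T/(1 - v·u), i.e. (I - K)^(-1) = I + K/(9).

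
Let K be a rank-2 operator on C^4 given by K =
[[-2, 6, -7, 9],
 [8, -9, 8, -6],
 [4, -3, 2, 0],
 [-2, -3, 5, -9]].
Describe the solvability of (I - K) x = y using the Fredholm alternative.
(I - K) is invertible (det(I - K) = 100 ≠ 0), so for every y in C^4 the equation (I - K) x = y has a unique solution.

K has rank 2 and factors as K = U V^T = u1 v1^T + u2 v2^T with u1 = (-2, 3, 1, 1), v1 = (2, -3, 3, -3), u2 = (-1, -1, -1, 2), v2 = (-2, 0, 1, -3) (multiplying out reproduces the displayed K). The nonzero eigenvalues of U V^T coincide with those of the 2 x 2 matrix G = V^T U = [[v1·u1, v1·u2], [v2·u1, v2·u2]] = [[-13, -8], [2, -5]], and by the Sylvester determinant identity det(I_4 - U V^T) = det(I_2 - V^T U) = det([[14, 8], [-2, 6]]) = (14)(6) - (8)(-2) = 100. (Direct check: I - K =
[[3, -6, 7, -9],
 [-8, 10, -8, 6],
 [-4, 3, -1, 0],
 [2, 3, -5, 10]]
has determinant 100.) The finite-dimensional Fredholm alternative says: either (I - K) is invertible, or ker(I - K) ≠ {0} and then range(I - K) = ker((I - K)^*)^⊥, with dim ker(I - K) = dim ker((I - K)^*). Since det(I - K) ≠ 0, 1 is not an eigenvalue of K and ker(I - K) = {0}, so we are in the first case: for every y there is a unique x = (I - K)^(-1) y. (Explicitly, by the Woodbury identity, (I - U V^T)^(-1) = I + U (I_2 - G)^(-1) V^T.)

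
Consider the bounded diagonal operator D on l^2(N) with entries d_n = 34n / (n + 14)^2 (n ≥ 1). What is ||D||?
||D|| = 17/28 (attained at n = 14)

For D diagonal, ||D|| = sup_n |d_n|. Treat f(x) = 34x / (x + 14)^2 for real x > 0. By the quotient rule, f'(x) = 34(14 - x)/(x + 14)^3, which is positive for x < 14 and negative for x > 14. So f has a unique maximum at x = 14, and since 14 is a positive integer, the supremum over n ≥ 1 is attained at n = 14: d_14 = 34·14/(14 + 14)^2 = 34·14/784 = 17/28. Hence ||D|| = 17/28.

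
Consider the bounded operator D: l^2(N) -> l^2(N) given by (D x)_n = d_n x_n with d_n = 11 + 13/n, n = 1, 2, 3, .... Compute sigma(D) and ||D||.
sigma(D) = {11 + 13/n : n ≥ 1} ∪ {11}; ||D|| = 24

A bounded diagonal operator on l^2 with diagonal entries d_n has spectrum equal to the closure of {d_n : n ≥ 1}: every d_n is an eigenvalue (with eigenvector e_n), so {d_n} ⊂ sigma(D); the spectrum is closed, so its closure is too; and for lambda not in the closure, (D - lambda I) has bounded inverse (the diagonal entries 1/(d_n - lambda) are bounded). For our sequence d_n = 11 + 13/n, n = 1, 2, 3, ...:
  - {d_n} = {11 + 13/n : n ≥ 1}; the only limit point is 11
  - closure = {11 + 13/n : n ≥ 1} ∪ {11}
For the norm: a diagonal operator has ||D|| = sup_n |d_n|. Here d_n = 11 + 13/n is positive and decreasing, so sup_n |d_n| = d_1 = 11 + 13 = 24. So ||D|| = 24.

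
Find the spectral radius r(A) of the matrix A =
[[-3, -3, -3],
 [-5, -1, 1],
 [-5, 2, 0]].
r(A) = (2 + sqrt(136))/2 ≈ 6.831

The eigenvalues of A are the roots of its characteristic polynomial. With M = A (coefficients from the trace, the sum of principal 2x2 minors, and det A):
  p(λ) = det(λ I - M) = λ^3 + 4λ^2 - 29λ - 66.
By the rational root theorem any rational root is an integer divisor of 66. Testing λ = -2: p(-2) = -8 + 16 + 58 - 66 = 0, so λ = -2 is a root. Dividing out (λ + 2) leaves p(λ) = (λ + 2)(λ^2 + 2λ - 33). For λ^2 + 2λ - 33 the discriminant is 136. It is nonnegative but not a perfect square, so the roots are real and irrational: λ = (-2 ± sqrt(136))/2 ≈ 4.831, -6.831.
Thus the eigenvalues (to 4 decimals) are 4.831 (modulus 4.831); -6.831 (modulus 6.831); -2 (modulus 2). The spectral radius is the largest modulus: r(A) = (2 + sqrt(136))/2 ≈ 6.831. (Cross-check: r(A) ≤ ||A||_2 ≈ 7.7334; equality holds whenever A is normal, though it can also hold for some non-normal A.)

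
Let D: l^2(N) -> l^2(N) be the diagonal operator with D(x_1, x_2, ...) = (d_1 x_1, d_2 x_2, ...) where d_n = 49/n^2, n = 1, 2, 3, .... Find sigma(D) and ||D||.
sigma(D) = {49/n^2 : n ≥ 1} ∪ {0}; ||D|| = 49

A bounded diagonal operator on l^2 with diagonal entries d_n has spectrum equal to the closure of {d_n : n ≥ 1}: every d_n is an eigenvalue (with eigenvector e_n), so {d_n} ⊂ sigma(D); the spectrum is closed, so its closure is too; and for lambda not in the closure, (D - lambda I) has bounded inverse (the diagonal entries 1/(d_n - lambda) are bounded). For our sequence d_n = 49/n^2, n = 1, 2, 3, ...:
  - {d_n} = {49/n^2 : n ≥ 1}; the only limit point is 0
  - closure = {49/n^2 : n ≥ 1} ∪ {0}
For the norm: a diagonal operator has ||D|| = sup_n |d_n|. Here d_n = 49/n^2 is positive and decreasing, so sup_n |d_n| = d_1 = 49. So ||D|| = 49.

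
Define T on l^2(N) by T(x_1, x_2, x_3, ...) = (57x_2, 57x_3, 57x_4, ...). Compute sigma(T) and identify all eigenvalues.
sigma(T) = closed disk {z in C : |z| ≤ 57}; sigma_p(T) = open disk {z in C : |z| < 57}

Note T = 57·V where V is the unit left shift (V x)_k = x_{k+1}; so sigma(T) = 57·sigma(V) and ||T|| = 57||V||. ||T x||^2 = 3249sum_{k≥2} |x_k|^2 ≤ 3249||x||^2, with equality on {x : x_1 = 0}, so ||T|| = 57. For any lambda with |lambda| < 57, set r = lambda/57 (|r| < 1); the vector x = (1, r, r^2, ...) is in l^2 and satisfies T x = 57(r, r^2, ...) = lambda x, so lambda is an eigenvalue. On the boundary |lambda| = 57 the geometric series diverges, so no l^2 eigenvector exists, but these lambda lie in the approximate point spectrum. Hence sigma(T) is the closed disk of radius 57 and sigma_p(T) is the open disk.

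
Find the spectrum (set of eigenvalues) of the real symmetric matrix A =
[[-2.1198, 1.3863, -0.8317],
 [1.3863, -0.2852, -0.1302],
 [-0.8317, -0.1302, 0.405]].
sigma(A) ≈ {-3, 0, 1}

A is real symmetric, so its spectrum consists of real eigenvalues. Expanding the characteristic polynomial of the displayed matrix gives
  det(λ I - A) = p(λ) = λ^3 + (2)λ^2 + (-3)λ + (0).
Solving p(λ) = 0 yields eigenvalues ≈ -3, 0, 1. (A is shown rounded to 4 decimals, so these recover the underlying integer eigenvalues to within that precision.)
Verification: the trace of A = -2 equals the sum of eigenvalues -2, and det(A) ≈ -0.0000 matches the eigenvalue product 0.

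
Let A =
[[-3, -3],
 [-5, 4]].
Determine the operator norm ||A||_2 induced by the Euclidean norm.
||A||_2 = sqrt((59 + sqrt(565))/2) ≈ 6.4331 (= sqrt(largest eigenvalue of A^T A))

||A||_2 = sigma_max(A) = sqrt(lambda_max(A^T A)). Form the symmetric matrix M = A^T A =
[[34, -11],
 [-11, 25]].
Its characteristic polynomial (trace, determinant of M give the coefficients) is
  p(λ) = det(λ I - M) = λ^2 - 59λ + 729.
For λ^2 - 59λ + 729 the discriminant is 565. It is nonnegative but not a perfect square, so the roots are real and irrational: λ = (59 ± sqrt(565))/2 ≈ 41.3849, 17.6151.
So the eigenvalues of A^T A are ≈ 17.6151, 41.3849 (all ≥ 0, as they must be for A^T A). The largest is λ_max = (59 + sqrt(565))/2 ≈ 41.3849, hence ||A||_2 = sqrt(λ_max) = sqrt((59 + sqrt(565))/2) ≈ 6.4331.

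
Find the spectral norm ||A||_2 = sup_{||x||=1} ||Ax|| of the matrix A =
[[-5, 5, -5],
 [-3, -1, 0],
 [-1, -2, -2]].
||A||_2 ≈ 8.7739 (= sqrt(largest eigenvalue of A^T A))

||A||_2 = sigma_max(A) = sqrt(lambda_max(A^T A)). Form the symmetric matrix M = A^T A =
[[35, -20, 27],
 [-20, 30, -21],
 [27, -21, 29]].
Its characteristic polynomial (trace, sum of principal 2x2 minors, determinant of M give the coefficients) is
  p(λ) = det(λ I - M) = λ^3 - 94λ^2 + 1365λ - 4225.
No integer candidate from the rational root theorem (±divisors of 4225) is a root, so the roots are irrational. The cubic discriminant is Δ = 1529386625 > 0, so there are three distinct real roots. p(4) = -205 and p(5) = 375 have opposite signs, so a root lies in (4, 5); Newton's method refines it to λ ≈ 4.323. p(12) = 347 and p(13) = -169 have opposite signs, so a root lies in (12, 13); Newton's method refines it to λ ≈ 12.6956. p(76) = -4453 and p(77) = 87 have opposite signs, so a root lies in (76, 77); Newton's method refines it to λ ≈ 76.9814. Check (Vieta): the three roots sum to 94, matching tr M = 94.
So the eigenvalues of A^T A are ≈ 4.323, 12.6956, 76.9814 (all ≥ 0, as they must be for A^T A). The largest is λ_max ≈ 76.9814, hence ||A||_2 = sqrt(λ_max) ≈ 8.7739.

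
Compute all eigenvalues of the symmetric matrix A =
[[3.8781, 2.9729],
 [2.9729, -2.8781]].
sigma(A) ≈ {-4, 5}

A is real symmetric, so its spectrum consists of real eigenvalues. Expanding the characteristic polynomial of the displayed matrix gives
  det(λ I - A) = p(λ) = λ^2 + (-1)λ + (-20).
Solving p(λ) = 0 yields eigenvalues ≈ -4, 5. (A is shown rounded to 4 decimals, so these recover the underlying integer eigenvalues to within that precision.)
Verification: the trace of A = 1 equals the sum of eigenvalues 1, and det(A) ≈ -19.9997 matches the eigenvalue product -20.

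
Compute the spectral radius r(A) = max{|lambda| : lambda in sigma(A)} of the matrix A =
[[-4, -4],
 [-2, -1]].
r(A) = (5 + sqrt(41))/2 ≈ 5.7016

The eigenvalues of A are the roots of its characteristic polynomial. With M = A (coefficients from the trace and determinant):
  p(λ) = det(λ I - M) = λ^2 + 5λ - 4.
For λ^2 + 5λ - 4 the discriminant is 41. It is nonnegative but not a perfect square, so the roots are real and irrational: λ = (-5 ± sqrt(41))/2 ≈ 0.7016, -5.7016.
Thus the eigenvalues (to 4 decimals) are 0.7016 (modulus 0.7016); -5.7016 (modulus 5.7016). The spectral radius is the largest modulus: r(A) = (5 + sqrt(41))/2 ≈ 5.7016. (Cross-check: r(A) ≤ ||A||_2 ≈ 6.0467; equality holds whenever A is normal, though it can also hold for some non-normal A.)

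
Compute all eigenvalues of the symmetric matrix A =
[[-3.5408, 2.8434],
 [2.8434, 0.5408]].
sigma(A) ≈ {-5, 2}

A is real symmetric, so its spectrum consists of real eigenvalues. Expanding the characteristic polynomial of the displayed matrix gives
  det(λ I - A) = p(λ) = λ^2 + (3)λ + (-10).
Solving p(λ) = 0 yields eigenvalues ≈ -5, 2. (A is shown rounded to 4 decimals, so these recover the underlying integer eigenvalues to within that precision.)
Verification: the trace of A = -3 equals the sum of eigenvalues -3, and det(A) ≈ -9.9998 matches the eigenvalue product -10.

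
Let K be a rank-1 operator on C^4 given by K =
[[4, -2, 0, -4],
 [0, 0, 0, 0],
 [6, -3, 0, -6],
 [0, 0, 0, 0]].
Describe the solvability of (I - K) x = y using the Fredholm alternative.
(I - K) is invertible (det(I - K) = -3 ≠ 0), so for every y in C^4 the equation (I - K) x = y has a unique solution.

K has rank 1, so it is an outer product K = u v^T: every row of K is a multiple of one row vector. Reading off the entries, u = (2, 0, 3, 0) and v = (2, -1, 0, -2) (row i of K equals u_i·v^T). A rank-one matrix u v^T satisfies K u = u (v·u) and kills the (3)-dimensional subspace v^⊥, so its characteristic polynomial is lambda^3 (lambda - v·u) with v·u = tr K = 4. Hence the eigenvalues of I - K are 1 (multiplicity 3) and 1 - (4) = -3, so det(I - K) = -3. (Direct check: I - K =
[[-3, 2, 0, 4],
 [0, 1, 0, 0],
 [-6, 3, 1, 6],
 [0, 0, 0, 1]]
has determinant -3.) The finite-dimensional Fredholm alternative says: either (I - K) is invertible, or ker(I - K) ≠ {0} and then range(I - K) = ker((I - K)^*)^⊥, with dim ker(I - K) = dim ker((I - K)^*). Since det(I - K) ≠ 0, 1 is not an eigenvalue of K and ker(I - K) = {0}, so we are in the first case: for every y there is a unique x = (I - K)^(-1) y. Explicitly, by the Sherman–Morrison formula, (I - u v^T)^(-1) = I + u v^T/(1 - v·u), i.e. (I - K)^(-1) = I + K/(-3).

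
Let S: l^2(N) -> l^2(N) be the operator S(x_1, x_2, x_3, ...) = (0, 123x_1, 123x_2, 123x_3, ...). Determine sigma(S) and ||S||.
sigma(S) = closed disk {z in C : |z| ≤ 123}; ||S|| = 123

Note S = 123·U where U is the unit right shift (U x)_k = x_{k-1} (with x_0 := 0); so ||S|| = 123||U|| and sigma(S) = 123·sigma(U). ||S x||^2 = sum_{k≥1} |123x_k|^2 = 15129||x||^2, so ||S|| = 123 and sigma(S) ⊂ {|z| ≤ 123}. For any |lambda| < 123, the equation (S - lambda I) x = 0 forces x_1 = 0, then 123x_k = lambda x_{k+1} ⇒ x = 0, so S has no eigenvalues. But (S - lambda I) is not surjective for |lambda| < 123: solving (S - lambda I) x = e_1 would require x_n proportional to (lambda/123)^(-n), which is not in l^2. So every |lambda| < 123 lies in the residual spectrum. The boundary |lambda| = 123 is in the approximate point spectrum (the spectrum is closed). Hence sigma(S) is the closed disk of radius 123.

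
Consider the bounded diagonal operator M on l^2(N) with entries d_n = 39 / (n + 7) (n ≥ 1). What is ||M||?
||M|| = 39/8 (attained at n = 1)

For M diagonal, ||M|| = sup_n |d_n| = sup_n 39/(n + 7). This is positive and strictly decreasing in n, so the supremum is attained at n = 1: d_1 = 39/(1 + 7) = 39/8. Hence ||M|| = 39/8.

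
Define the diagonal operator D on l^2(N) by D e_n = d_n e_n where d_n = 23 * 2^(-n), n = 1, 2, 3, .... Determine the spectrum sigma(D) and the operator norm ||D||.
sigma(D) = {23 * 2^(-n) : n ≥ 1} ∪ {0}; ||D|| = 23/2

A bounded diagonal operator on l^2 with diagonal entries d_n has spectrum equal to the closure of {d_n : n ≥ 1}: every d_n is an eigenvalue (with eigenvector e_n), so {d_n} ⊂ sigma(D); the spectrum is closed, so its closure is too; and for lambda not in the closure, (D - lambda I) has bounded inverse (the diagonal entries 1/(d_n - lambda) are bounded). For our sequence d_n = 23 * 2^(-n), n = 1, 2, 3, ...:
  - {d_n} = {23 * 2^(-n) : n ≥ 1}; the only limit point is 0
  - closure = {23 * 2^(-n) : n ≥ 1} ∪ {0}
For the norm: a diagonal operator has ||D|| = sup_n |d_n|. Here d_n = 23 * 2^(-n) is positive and decreasing, so sup_n |d_n| = d_1 = 23/2. So ||D|| = 23/2.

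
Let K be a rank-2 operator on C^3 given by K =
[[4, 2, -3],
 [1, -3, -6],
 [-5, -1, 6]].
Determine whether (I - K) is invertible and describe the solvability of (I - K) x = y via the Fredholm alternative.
(I - K) is invertible (det(I - K) = -35 ≠ 0), so for every y in C^3 the equation (I - K) x = y has a unique solution.

K has rank 2 and factors as K = U V^T = u1 v1^T + u2 v2^T with u1 = (1, 2, -2), v1 = (2, 0, -3), u2 = (2, -3, -1), v2 = (1, 1, 0) (multiplying out reproduces the displayed K). The nonzero eigenvalues of U V^T coincide with those of the 2 x 2 matrix G = V^T U = [[v1·u1, v1·u2], [v2·u1, v2·u2]] = [[8, 7], [3, -1]], and by the Sylvester determinant identity det(I_3 - U V^T) = det(I_2 - V^T U) = det([[-7, -7], [-3, 2]]) = (-7)(2) - (-7)(-3) = -35. (Direct check: I - K =
[[-3, -2, 3],
 [-1, 4, 6],
 [5, 1, -5]]
has determinant -35.) The finite-dimensional Fredholm alternative says: either (I - K) is invertible, or ker(I - K) ≠ {0} and then range(I - K) = ker((I - K)^*)^⊥, with dim ker(I - K) = dim ker((I - K)^*). Since det(I - K) ≠ 0, 1 is not an eigenvalue of K and ker(I - K) = {0}, so we are in the first case: for every y there is a unique x = (I - K)^(-1) y. (Explicitly, by the Woodbury identity, (I - U V^T)^(-1) = I + U (I_2 - G)^(-1) V^T.)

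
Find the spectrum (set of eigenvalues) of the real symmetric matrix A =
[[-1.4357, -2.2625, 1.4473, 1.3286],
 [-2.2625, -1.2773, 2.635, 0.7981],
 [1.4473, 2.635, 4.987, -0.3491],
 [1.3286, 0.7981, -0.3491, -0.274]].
sigma(A) ≈ {-5, 0, 1, 6}

A is real symmetric, so its spectrum consists of real eigenvalues. Expanding the characteristic polynomial of the displayed matrix gives
  det(λ I - A) = p(λ) = λ^4 + (-2)λ^3 + (-29)λ^2 + (30)λ + (0).
Solving p(λ) = 0 yields eigenvalues ≈ -5, 0, 1, 6. (A is shown rounded to 4 decimals, so these recover the underlying integer eigenvalues to within that precision.)
Verification: the trace of A = 2 equals the sum of eigenvalues 2, and det(A) ≈ 0.0001 matches the eigenvalue product 0.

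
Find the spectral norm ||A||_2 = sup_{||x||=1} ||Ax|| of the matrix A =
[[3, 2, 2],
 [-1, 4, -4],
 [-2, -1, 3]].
||A||_2 ≈ 6.3675 (= sqrt(largest eigenvalue of A^T A))

||A||_2 = sigma_max(A) = sqrt(lambda_max(A^T A)). Form the symmetric matrix M = A^T A =
[[14, 4, 4],
 [4, 21, -15],
 [4, -15, 29]].
Its characteristic polynomial (trace, sum of principal 2x2 minors, determinant of M give the coefficients) is
  p(λ) = det(λ I - M) = λ^3 - 64λ^2 + 1052λ - 4096.
No integer candidate from the rational root theorem (±divisors of 4096) is a root, so the roots are irrational. The cubic discriminant is Δ = 92055808 > 0, so there are three distinct real roots. p(5) = -311 and p(6) = 128 have opposite signs, so a root lies in (5, 6); Newton's method refines it to λ ≈ 5.6852. p(17) = 205 and p(18) = -64 have opposite signs, so a root lies in (17, 18); Newton's method refines it to λ ≈ 17.7695. p(40) = -416 and p(41) = 373 have opposite signs, so a root lies in (40, 41); Newton's method refines it to λ ≈ 40.5453. Check (Vieta): the three roots sum to 64, matching tr M = 64.
So the eigenvalues of A^T A are ≈ 5.6852, 17.7695, 40.5453 (all ≥ 0, as they must be for A^T A). The largest is λ_max ≈ 40.5453, hence ||A||_2 = sqrt(λ_max) ≈ 6.3675.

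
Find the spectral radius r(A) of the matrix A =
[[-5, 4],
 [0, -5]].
r(A) = 5

The eigenvalues of A are the roots of its characteristic polynomial. With M = A (coefficients from the trace and determinant):
  p(λ) = det(λ I - M) = λ^2 + 10λ + 25.
For λ^2 + 10λ + 25 the discriminant is 0. It is a perfect square (0^2), so the roots are rational: λ = (-10 ± 0)/2 = -5, -5.
Thus the eigenvalues (to 4 decimals) are -5 (modulus 5). The spectral radius is the largest modulus: r(A) = 5. (Cross-check: r(A) ≤ ||A||_2 ≈ 7.3852; equality holds whenever A is normal, though it can also hold for some non-normal A.)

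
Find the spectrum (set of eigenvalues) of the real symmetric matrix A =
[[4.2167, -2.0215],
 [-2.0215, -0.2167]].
sigma(A) ≈ {-1, 5}

A is real symmetric, so its spectrum consists of real eigenvalues. Expanding the characteristic polynomial of the displayed matrix gives
  det(λ I - A) = p(λ) = λ^2 + (-4)λ + (-5).
Solving p(λ) = 0 yields eigenvalues ≈ -1, 5. (A is shown rounded to 4 decimals, so these recover the underlying integer eigenvalues to within that precision.)
Verification: the trace of A = 4 equals the sum of eigenvalues 4, and det(A) ≈ -5.0002 matches the eigenvalue product -5.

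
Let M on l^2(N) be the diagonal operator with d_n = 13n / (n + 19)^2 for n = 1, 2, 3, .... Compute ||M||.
||M|| = 13/76 (attained at n = 19)

For M diagonal, ||M|| = sup_n |d_n|. Treat f(x) = 13x / (x + 19)^2 for real x > 0. By the quotient rule, f'(x) = 13(19 - x)/(x + 19)^3, which is positive for x < 19 and negative for x > 19. So f has a unique maximum at x = 19, and since 19 is a positive integer, the supremum over n ≥ 1 is attained at n = 19: d_19 = 13·19/(19 + 19)^2 = 13·19/1444 = 13/76. Hence ||M|| = 13/76.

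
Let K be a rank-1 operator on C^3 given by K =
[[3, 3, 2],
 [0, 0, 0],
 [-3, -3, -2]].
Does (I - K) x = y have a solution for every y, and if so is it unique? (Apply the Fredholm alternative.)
(I - K) is singular (det(I - K) = 0, i.e. 1 ∈ sigma(K)). (I - K) x = y is solvable iff y ⊥ ker((I - K)^*) = span{(3, 3, 2)}, i.e. iff 3y_1 + 3y_2 + 2y_3 = 0. When solvable, the solutions are x = y + c·(1, 0, -1), c arbitrary (ker(I - K) = span{(1, 0, -1)}, dimension 1).

K has rank 1, so it is an outer product K = u v^T: every row of K is a multiple of one row vector. Reading off the entries, u = (1, 0, -1) and v = (3, 3, 2) (row i of K equals u_i·v^T). A rank-one matrix u v^T satisfies K u = u (v·u) and kills the (2)-dimensional subspace v^⊥, so its characteristic polynomial is lambda^2 (lambda - v·u) with v·u = tr K = 1. Hence the eigenvalues of I - K are 1 (multiplicity 2) and 1 - (1) = 0, so det(I - K) = 0. (Direct check: I - K =
[[-2, -3, -2],
 [0, 1, 0],
 [3, 3, 3]]
has determinant 0.) So 1 is an eigenvalue of K and (I - K) is not invertible. The finite-dimensional Fredholm alternative says: either (I - K) is invertible, or ker(I - K) ≠ {0} and then range(I - K) = ker((I - K)^*)^⊥, with dim ker(I - K) = dim ker((I - K)^*). We are in the second case, so we need both kernels. Kernel of I - K: (I - K) u = u - u (v·u) = u - u = 0, so ker(I - K) = span{u} = span{(1, 0, -1)} (it is exactly 1-dimensional because rank(I - K) = 2). Kernel of the adjoint: K is real, so (I - K)^* = I - K^T = I - v u^T, and (I - v u^T) v = v - v (u·v) = 0; hence ker((I - K)^*) = span{v} = span{(3, 3, 2)}. Therefore (I - K) x = y is solvable iff <y, v> = 0, i.e. iff 3y_1 + 3y_2 + 2y_3 = 0. When this holds, K y = u (v·y) = 0, so (I - K) y = y and x = y is a particular solution; the full solution set is the line x = y + c·u = y + c·(1, 0, -1), c ∈ C.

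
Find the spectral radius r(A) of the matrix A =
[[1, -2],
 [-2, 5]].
r(A) = (6 + sqrt(32))/2 ≈ 5.8284

The eigenvalues of A are the roots of its characteristic polynomial. With M = A (coefficients from the trace and determinant):
  p(λ) = det(λ I - M) = λ^2 - 6λ + 1.
For λ^2 - 6λ + 1 the discriminant is 32. It is nonnegative but not a perfect square, so the roots are real and irrational: λ = (6 ± sqrt(32))/2 ≈ 5.8284, 0.1716.
Thus the eigenvalues (to 4 decimals) are 5.8284 (modulus 5.8284); 0.1716 (modulus 0.1716). The spectral radius is the largest modulus: r(A) = (6 + sqrt(32))/2 ≈ 5.8284. (Cross-check: r(A) ≤ ||A||_2 ≈ 5.8284; equality holds whenever A is normal, though it can also hold for some non-normal A.)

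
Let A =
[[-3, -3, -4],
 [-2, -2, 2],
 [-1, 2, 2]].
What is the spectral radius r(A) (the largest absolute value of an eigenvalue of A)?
r(A) ≈ 4.9233

The eigenvalues of A are the roots of its characteristic polynomial. With M = A (coefficients from the trace, the sum of principal 2x2 minors, and det A):
  p(λ) = det(λ I - M) = λ^3 + 3λ^2 - 18λ - 42.
No integer candidate from the rational root theorem (±divisors of 42) is a root, so the roots are irrational. The cubic discriminant is Δ = 23976 > 0, so there are three distinct real roots. p(-5) = -2 and p(-4) = 14 have opposite signs, so a root lies in (-5, -4); Newton's method refines it to λ ≈ -4.9233. p(-3) = 12 and p(-2) = -2 have opposite signs, so a root lies in (-3, -2); Newton's method refines it to λ ≈ -2.1133. p(4) = -2 and p(5) = 68 have opposite signs, so a root lies in (4, 5); Newton's method refines it to λ ≈ 4.0367. Check (Vieta): the three roots sum to -3, matching tr M = -3.
Thus the eigenvalues (to 4 decimals) are -4.9233 (modulus 4.9233); -2.1133 (modulus 2.1133); 4.0367 (modulus 4.0367). The spectral radius is the largest modulus: r(A) ≈ 4.9233. (Cross-check: r(A) ≤ ||A||_2 ≈ 6.2051; equality holds whenever A is normal, though it can also hold for some non-normal A.)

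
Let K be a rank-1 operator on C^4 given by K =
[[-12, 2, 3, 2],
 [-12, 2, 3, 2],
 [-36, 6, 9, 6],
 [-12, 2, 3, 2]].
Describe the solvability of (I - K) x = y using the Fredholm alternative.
(I - K) is singular (det(I - K) = 0, i.e. 1 ∈ sigma(K)). (I - K) x = y is solvable iff y ⊥ ker((I - K)^*) = span{(-12, 2, 3, 2)}, i.e. iff -12y_1 + 2y_2 + 3y_3 + 2y_4 = 0. When solvable, the solutions are x = y + c·(1, 1, 3, 1), c arbitrary (ker(I - K) = span{(1, 1, 3, 1)}, dimension 1).

K has rank 1, so it is an outer product K = u v^T: every row of K is a multiple of one row vector. Reading off the entries, u = (1, 1, 3, 1) and v = (-12, 2, 3, 2) (row i of K equals u_i·v^T). A rank-one matrix u v^T satisfies K u = u (v·u) and kills the (3)-dimensional subspace v^⊥, so its characteristic polynomial is lambda^3 (lambda - v·u) with v·u = tr K = 1. Hence the eigenvalues of I - K are 1 (multiplicity 3) and 1 - (1) = 0, so det(I - K) = 0. (Direct check: I - K =
[[13, -2, -3, -2],
 [12, -1, -3, -2],
 [36, -6, -8, -6],
 [12, -2, -3, -1]]
has determinant 0.) So 1 is an eigenvalue of K and (I - K) is not invertible. The finite-dimensional Fredholm alternative says: either (I - K) is invertible, or ker(I - K) ≠ {0} and then range(I - K) = ker((I - K)^*)^⊥, with dim ker(I - K) = dim ker((I - K)^*). We are in the second case, so we need both kernels. Kernel of I - K: (I - K) u = u - u (v·u) = u - u = 0, so ker(I - K) = span{u} = span{(1, 1, 3, 1)} (it is exactly 1-dimensional because rank(I - K) = 3). Kernel of the adjoint: K is real, so (I - K)^* = I - K^T = I - v u^T, and (I - v u^T) v = v - v (u·v) = 0; hence ker((I - K)^*) = span{v} = span{(-12, 2, 3, 2)}. Therefore (I - K) x = y is solvable iff <y, v> = 0, i.e. iff -12y_1 + 2y_2 + 3y_3 + 2y_4 = 0. When this holds, K y = u (v·y) = 0, so (I - K) y = y and x = y is a particular solution; the full solution set is the line x = y + c·u = y + c·(1, 1, 3, 1), c ∈ C.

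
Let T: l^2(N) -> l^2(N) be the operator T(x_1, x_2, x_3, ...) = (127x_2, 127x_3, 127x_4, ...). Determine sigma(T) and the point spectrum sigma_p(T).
sigma(T) = closed disk {z in C : |z| ≤ 127}; sigma_p(T) = open disk {z in C : |z| < 127}

Note T = 127·V where V is the unit left shift (V x)_k = x_{k+1}; so sigma(T) = 127·sigma(V) and ||T|| = 127||V||. ||T x||^2 = 16129sum_{k≥2} |x_k|^2 ≤ 16129||x||^2, with equality on {x : x_1 = 0}, so ||T|| = 127. For any lambda with |lambda| < 127, set r = lambda/127 (|r| < 1); the vector x = (1, r, r^2, ...) is in l^2 and satisfies T x = 127(r, r^2, ...) = lambda x, so lambda is an eigenvalue. On the boundary |lambda| = 127 the geometric series diverges, so no l^2 eigenvector exists, but these lambda lie in the approximate point spectrum. Hence sigma(T) is the closed disk of radius 127 and sigma_p(T) is the open disk.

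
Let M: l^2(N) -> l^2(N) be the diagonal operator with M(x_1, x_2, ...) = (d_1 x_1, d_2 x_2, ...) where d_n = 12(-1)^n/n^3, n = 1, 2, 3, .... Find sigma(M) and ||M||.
sigma(M) = {12(-1)^n/n^3 : n ≥ 1} ∪ {0}; ||M|| = 12

A bounded diagonal operator on l^2 with diagonal entries d_n has spectrum equal to the closure of {d_n : n ≥ 1}: every d_n is an eigenvalue (with eigenvector e_n), so {d_n} ⊂ sigma(M); the spectrum is closed, so its closure is too; and for lambda not in the closure, (M - lambda I) has bounded inverse (the diagonal entries 1/(d_n - lambda) are bounded). For our sequence d_n = 12(-1)^n/n^3, n = 1, 2, 3, ...:
  - {d_n} = {12(-1)^n/n^3 : n ≥ 1}; the only limit point is 0
  - closure = {12(-1)^n/n^3 : n ≥ 1} ∪ {0}
For the norm: a diagonal operator has ||M|| = sup_n |d_n|. Here |d_n| = 12/n^3 is decreasing, so sup_n |d_n| = |d_1| = 12. So ||M|| = 12.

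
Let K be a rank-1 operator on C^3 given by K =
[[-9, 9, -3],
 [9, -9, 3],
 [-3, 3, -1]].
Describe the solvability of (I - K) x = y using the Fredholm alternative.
(I - K) is invertible (det(I - K) = 20 ≠ 0), so for every y in C^3 the equation (I - K) x = y has a unique solution.

K has rank 1, so it is an outer product K = u v^T: every row of K is a multiple of one row vector. Reading off the entries, u = (3, -3, 1) and v = (-3, 3, -1) (row i of K equals u_i·v^T). A rank-one matrix u v^T satisfies K u = u (v·u) and kills the (2)-dimensional subspace v^⊥, so its characteristic polynomial is lambda^2 (lambda - v·u) with v·u = tr K = -19. Hence the eigenvalues of I - K are 1 (multiplicity 2) and 1 - (-19) = 20, so det(I - K) = 20. (Direct check: I - K =
[[10, -9, 3],
 [-9, 10, -3],
 [3, -3, 2]]
has determinant 20.) The finite-dimensional Fredholm alternative says: either (I - K) is invertible, or ker(I - K) ≠ {0} and then range(I - K) = ker((I - K)^*)^⊥, with dim ker(I - K) = dim ker((I - K)^*). Since det(I - K) ≠ 0, 1 is not an eigenvalue of K and ker(I - K) = {0}, so we are in the first case: for every y there is a unique x = (I - K)^(-1) y. Explicitly, by the Sherman–Morrison formula, (I - u v^T)^(-1) = I + u v^T/(1 - v·u), i.e. (I - K)^(-1) = I + K/(20).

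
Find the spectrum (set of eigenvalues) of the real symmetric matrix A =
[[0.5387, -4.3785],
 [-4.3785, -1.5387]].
sigma(A) ≈ {-5, 4}

A is real symmetric, so its spectrum consists of real eigenvalues. Expanding the characteristic polynomial of the displayed matrix gives
  det(λ I - A) = p(λ) = λ^2 + (1)λ + (-20).
Solving p(λ) = 0 yields eigenvalues ≈ -5, 4. (A is shown rounded to 4 decimals, so these recover the underlying integer eigenvalues to within that precision.)
Verification: the trace of A = -1 equals the sum of eigenvalues -1, and det(A) ≈ -20.0002 matches the eigenvalue product -20.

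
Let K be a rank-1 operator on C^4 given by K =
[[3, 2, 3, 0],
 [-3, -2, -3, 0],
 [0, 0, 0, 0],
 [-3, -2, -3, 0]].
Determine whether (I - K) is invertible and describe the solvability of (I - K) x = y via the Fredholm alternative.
(I - K) is singular (det(I - K) = 0, i.e. 1 ∈ sigma(K)). (I - K) x = y is solvable iff y ⊥ ker((I - K)^*) = span{(3, 2, 3, 0)}, i.e. iff 3y_1 + 2y_2 + 3y_3 = 0. When solvable, the solutions are x = y + c·(1, -1, 0, -1), c arbitrary (ker(I - K) = span{(1, -1, 0, -1)}, dimension 1).

K has rank 1, so it is an outer product K = u v^T: every row of K is a multiple of one row vector. Reading off the entries, u = (1, -1, 0, -1) and v = (3, 2, 3, 0) (row i of K equals u_i·v^T). A rank-one matrix u v^T satisfies K u = u (v·u) and kills the (3)-dimensional subspace v^⊥, so its characteristic polynomial is lambda^3 (lambda - v·u) with v·u = tr K = 1. Hence the eigenvalues of I - K are 1 (multiplicity 3) and 1 - (1) = 0, so det(I - K) = 0. (Direct check: I - K =
[[-2, -2, -3, 0],
 [3, 3, 3, 0],
 [0, 0, 1, 0],
 [3, 2, 3, 1]]
has determinant 0.) So 1 is an eigenvalue of K and (I - K) is not invertible. The finite-dimensional Fredholm alternative says: either (I - K) is invertible, or ker(I - K) ≠ {0} and then range(I - K) = ker((I - K)^*)^⊥, with dim ker(I - K) = dim ker((I - K)^*). We are in the second case, so we need both kernels. Kernel of I - K: (I - K) u = u - u (v·u) = u - u = 0, so ker(I - K) = span{u} = span{(1, -1, 0, -1)} (it is exactly 1-dimensional because rank(I - K) = 3). Kernel of the adjoint: K is real, so (I - K)^* = I - K^T = I - v u^T, and (I - v u^T) v = v - v (u·v) = 0; hence ker((I - K)^*) = span{v} = span{(3, 2, 3, 0)}. Therefore (I - K) x = y is solvable iff <y, v> = 0, i.e. iff 3y_1 + 2y_2 + 3y_3 = 0. When this holds, K y = u (v·y) = 0, so (I - K) y = y and x = y is a particular solution; the full solution set is the line x = y + c·u = y + c·(1, -1, 0, -1), c ∈ C.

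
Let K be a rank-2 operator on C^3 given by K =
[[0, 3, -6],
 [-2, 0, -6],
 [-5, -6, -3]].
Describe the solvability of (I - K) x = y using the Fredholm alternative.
(I - K) is invertible (det(I - K) = -56 ≠ 0), so for every y in C^3 the equation (I - K) x = y has a unique solution.

K has rank 2 and factors as K = U V^T = u1 v1^T + u2 v2^T with u1 = (1, 0, -2), v1 = (2, 3, 0), u2 = (-2, -2, -1), v2 = (1, 0, 3) (multiplying out reproduces the displayed K). The nonzero eigenvalues of U V^T coincide with those of the 2 x 2 matrix G = V^T U = [[v1·u1, v1·u2], [v2·u1, v2·u2]] = [[2, -10], [-5, -5]], and by the Sylvester determinant identity det(I_3 - U V^T) = det(I_2 - V^T U) = det([[-1, 10], [5, 6]]) = (-1)(6) - (10)(5) = -56. (Direct check: I - K =
[[1, -3, 6],
 [2, 1, 6],
 [5, 6, 4]]
has determinant -56.) The finite-dimensional Fredholm alternative says: either (I - K) is invertible, or ker(I - K) ≠ {0} and then range(I - K) = ker((I - K)^*)^⊥, with dim ker(I - K) = dim ker((I - K)^*). Since det(I - K) ≠ 0, 1 is not an eigenvalue of K and ker(I - K) = {0}, so we are in the first case: for every y there is a unique x = (I - K)^(-1) y. (Explicitly, by the Woodbury identity, (I - U V^T)^(-1) = I + U (I_2 - G)^(-1) V^T.)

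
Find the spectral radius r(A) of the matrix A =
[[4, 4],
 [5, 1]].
r(A) = (5 + sqrt(89))/2 ≈ 7.217

The eigenvalues of A are the roots of its characteristic polynomial. With M = A (coefficients from the trace and determinant):
  p(λ) = det(λ I - M) = λ^2 - 5λ - 16.
For λ^2 - 5λ - 16 the discriminant is 89. It is nonnegative but not a perfect square, so the roots are real and irrational: λ = (5 ± sqrt(89))/2 ≈ 7.217, -2.217.
Thus the eigenvalues (to 4 decimals) are 7.217 (modulus 7.217); -2.217 (modulus 2.217). The spectral radius is the largest modulus: r(A) = (5 + sqrt(89))/2 ≈ 7.217. (Cross-check: r(A) ≤ ||A||_2 ≈ 7.2929; equality holds whenever A is normal, though it can also hold for some non-normal A.)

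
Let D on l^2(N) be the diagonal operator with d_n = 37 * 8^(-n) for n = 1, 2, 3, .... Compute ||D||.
||D|| = 37/8 (attained at n = 1)

For D diagonal, ||D|| = sup_n |d_n|. The sequence d_n = 37 * 8^(-n) is positive and strictly decreasing (ratio 8^(-1) < 1), so the supremum is d_1 = 37/8. Hence ||D|| = 37/8.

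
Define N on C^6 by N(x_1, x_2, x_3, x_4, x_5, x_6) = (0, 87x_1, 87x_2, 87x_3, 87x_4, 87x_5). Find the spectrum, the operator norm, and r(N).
sigma(N) = {0}; ||N|| = 87; r(N) = 0. (N is nilpotent with N^6 = 0.)

On C^6, N is a strictly lower-triangular matrix with 87 on the subdiagonal and zeros elsewhere, so its characteristic polynomial is lambda^6 and every eigenvalue is 0: sigma(N) = {0}. For the operator norm, N e_i = 87e_{i+1} for i = 1, ..., 5 and N e_6 = 0, so the singular values of N are 87 (with multiplicity 5) and 0; hence ||N|| = 87. The spectral radius r(N) = max|lambda| = 0. Note ||N|| > r(N) — characteristic of non-normal nilpotent operators. Indeed N^6 = 0.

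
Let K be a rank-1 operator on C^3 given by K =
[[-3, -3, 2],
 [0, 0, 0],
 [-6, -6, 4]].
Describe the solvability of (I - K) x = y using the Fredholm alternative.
(I - K) is singular (det(I - K) = 0, i.e. 1 ∈ sigma(K)). (I - K) x = y is solvable iff y ⊥ ker((I - K)^*) = span{(-3, -3, 2)}, i.e. iff -3y_1 - 3y_2 + 2y_3 = 0. When solvable, the solutions are x = y + c·(1, 0, 2), c arbitrary (ker(I - K) = span{(1, 0, 2)}, dimension 1).

K has rank 1, so it is an outer product K = u v^T: every row of K is a multiple of one row vector. Reading off the entries, u = (1, 0, 2) and v = (-3, -3, 2) (row i of K equals u_i·v^T). A rank-one matrix u v^T satisfies K u = u (v·u) and kills the (2)-dimensional subspace v^⊥, so its characteristic polynomial is lambda^2 (lambda - v·u) with v·u = tr K = 1. Hence the eigenvalues of I - K are 1 (multiplicity 2) and 1 - (1) = 0, so det(I - K) = 0. (Direct check: I - K =
[[4, 3, -2],
 [0, 1, 0],
 [6, 6, -3]]
has determinant 0.) So 1 is an eigenvalue of K and (I - K) is not invertible. The finite-dimensional Fredholm alternative says: either (I - K) is invertible, or ker(I - K) ≠ {0} and then range(I - K) = ker((I - K)^*)^⊥, with dim ker(I - K) = dim ker((I - K)^*). We are in the second case, so we need both kernels. Kernel of I - K: (I - K) u = u - u (v·u) = u - u = 0, so ker(I - K) = span{u} = span{(1, 0, 2)} (it is exactly 1-dimensional because rank(I - K) = 2). Kernel of the adjoint: K is real, so (I - K)^* = I - K^T = I - v u^T, and (I - v u^T) v = v - v (u·v) = 0; hence ker((I - K)^*) = span{v} = span{(-3, -3, 2)}. Therefore (I - K) x = y is solvable iff <y, v> = 0, i.e. iff -3y_1 - 3y_2 + 2y_3 = 0. When this holds, K y = u (v·y) = 0, so (I - K) y = y and x = y is a particular solution; the full solution set is the line x = y + c·u = y + c·(1, 0, 2), c ∈ C.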